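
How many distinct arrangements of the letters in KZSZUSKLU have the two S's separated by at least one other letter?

17640

Total arrangements of KZSZUSKLU: 9!/(2!·2!·2!·2!) = 22680.
Arrangements with the S's together: treat SS as one letter, giving (8)!/(2!·2!·2!) = 5040.
Subtracting, 22680 − 5040 = 17640 arrangements keep the S's apart.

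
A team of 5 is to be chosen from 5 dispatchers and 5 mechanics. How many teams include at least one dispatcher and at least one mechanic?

Unrestricted: C(10,5) = 252 ways to pick any 5 of the 10.
Subtract selections that omit an entire group: no dispatchers → C(5,5) = 1; no mechanics → C(5,5) = 1.
Both groups omitted at once is impossible, so 252 − 2 = 250.

250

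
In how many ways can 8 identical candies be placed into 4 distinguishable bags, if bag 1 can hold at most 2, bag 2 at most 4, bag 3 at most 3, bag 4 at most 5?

Ignoring the caps, the number of non-negative solutions to x_1+…+x_4 = 8 is C(11,3) = 165.
Subtract solutions that violate a single cap (substitute x_i' = x_i − (cap_i+1)): x_1 ≥ 3 gives C(8,3) = 56; x_2 ≥ 5 gives C(6,3) = 20; x_3 ≥ 4 gives C(7,3) = 35; x_4 ≥ 6 gives C(5,3) = 10. Together 121.
Add back pairs where two caps are both exceeded: 1 + 4 + 0 + 0 + 0 + 0 = 5.
By inclusion–exclusion the count is 165 − 121 + 5 = 49.

49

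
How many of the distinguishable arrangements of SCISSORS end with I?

210

Fix I in the last position and arrange the remaining 7 letters.
Those 7 letters have S appearing 4 times, giving (7)!/(4!) = 210.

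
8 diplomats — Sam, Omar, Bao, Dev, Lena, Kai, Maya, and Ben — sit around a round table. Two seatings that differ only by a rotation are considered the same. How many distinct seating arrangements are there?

Around a circle, 8 distinct people have 8!/8 = (7)! = 5040 rotationally distinct seatings.

5040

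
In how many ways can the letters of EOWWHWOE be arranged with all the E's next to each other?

420

Treat the 2 copies of E as a single block. The multiset to arrange is then {EE, H, O, O, W, W, W}, 7 items in all.
That gives (7)!/(3!·2!) = 420 arrangements.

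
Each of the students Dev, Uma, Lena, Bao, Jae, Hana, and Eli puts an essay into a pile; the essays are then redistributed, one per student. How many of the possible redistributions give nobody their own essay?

1854

Count assignments avoiding every fixed point. For any j of the 7 students fixed to their own essay, the other 7−j can be arranged in (7−j)! ways.
By inclusion–exclusion this is Σ_{j=0}^{7} (−1)^j C(7,j)·(7−j)!.
Computing: 5040 − 5040 + 2520 − 840 + 210 − 42 + 7 − 1 = 1854.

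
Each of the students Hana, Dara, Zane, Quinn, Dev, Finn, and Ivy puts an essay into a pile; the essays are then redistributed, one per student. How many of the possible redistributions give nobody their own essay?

1854

Let Aᵢ be the assignments in which student i gets their own essay. We want the size of the complement of A₁∪…∪A_7.
By inclusion–exclusion this is Σ_{j=0}^{7} (−1)^j C(7,j)·(7−j)!.
Computing: 5040 − 5040 + 2520 − 840 + 210 − 42 + 7 − 1 = 1854.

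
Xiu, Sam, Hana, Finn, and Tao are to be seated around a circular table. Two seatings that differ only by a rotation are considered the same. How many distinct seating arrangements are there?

Fix one person's seat to break rotational symmetry; the remaining 4 people can be arranged in (4)! = 24 ways.

24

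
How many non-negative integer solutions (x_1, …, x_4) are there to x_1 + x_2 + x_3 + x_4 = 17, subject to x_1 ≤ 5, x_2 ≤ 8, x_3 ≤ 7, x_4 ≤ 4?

106

By stars and bars, unrestricted non-negative solutions to x_1+…+x_4 = 17 number C(17+3,3) = 1140.
Subtract solutions that violate a single cap (substitute x_i' = x_i − (cap_i+1)): x_1 ≥ 6 gives C(14,3) = 364; x_2 ≥ 9 gives C(11,3) = 165; x_3 ≥ 8 gives C(12,3) = 220; x_4 ≥ 5 gives C(15,3) = 455. Together 1204.
Add back pairs where two caps are both exceeded: 10 + 20 + 84 + 1 + 20 + 35 = 170.
By inclusion–exclusion the count is 1140 − 1204 + 170 = 106.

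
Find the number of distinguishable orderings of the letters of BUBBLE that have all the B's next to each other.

24

Treat the 3 copies of B as a single block. The multiset to arrange is then {BBB, E, L, U}, 4 items in all.
All 4 items are distinct, so there are (4)! = 24 arrangements.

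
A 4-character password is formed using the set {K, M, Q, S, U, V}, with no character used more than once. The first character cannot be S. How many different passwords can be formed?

The first character has 6−1 = 5 choices (anything except S).
The remaining 3 characters are filled from the other 5 symbols without repetition: 5 × 4 × 3 = 60.
Total: 5 × 60 = 300.

300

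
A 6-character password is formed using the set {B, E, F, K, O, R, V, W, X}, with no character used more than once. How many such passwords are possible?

60480

With no repetition, fill the 6 characters in order: 9 choices, then 8, down to 4.
That product is 9 × 8 × 7 × 6 × 5 × 4 = 60480.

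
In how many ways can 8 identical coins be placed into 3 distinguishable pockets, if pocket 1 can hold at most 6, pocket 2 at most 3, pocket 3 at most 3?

By stars and bars, unrestricted non-negative solutions to x_1+…+x_3 = 8 number C(8+2,2) = 45.
Subtract solutions that violate a single cap (substitute x_i' = x_i − (cap_i+1)): x_1 ≥ 7 gives C(3,2) = 3; x_2 ≥ 4 gives C(6,2) = 15; x_3 ≥ 4 gives C(6,2) = 15. Together 33.
Add back pairs where two caps are both exceeded: 0 + 0 + 1 = 1.
By inclusion–exclusion the count is 45 − 33 + 1 = 13.

13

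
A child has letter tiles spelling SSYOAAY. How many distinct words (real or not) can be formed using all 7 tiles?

The 7 letters of SSYOAAY have repeats: A appearing twice, S appearing twice, and Y appearing twice.
Dividing 7! = 5040 by 2!·2!·2! = 8 for the repeated letters gives 630.

630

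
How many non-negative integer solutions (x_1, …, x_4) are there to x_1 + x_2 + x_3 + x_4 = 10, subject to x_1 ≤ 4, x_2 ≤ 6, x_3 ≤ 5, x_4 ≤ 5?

By stars and bars, unrestricted non-negative solutions to x_1+…+x_4 = 10 number C(10+3,3) = 286.
Subtract solutions that violate a single cap (substitute x_i' = x_i − (cap_i+1)): x_1 ≥ 5 gives C(8,3) = 56; x_2 ≥ 7 gives C(6,3) = 20; x_3 ≥ 6 gives C(7,3) = 35; x_4 ≥ 6 gives C(7,3) = 35. Together 146.
No two caps can be exceeded simultaneously, so the pair terms are all 0.
By inclusion–exclusion the count is 286 − 146 + 0 = 140.

140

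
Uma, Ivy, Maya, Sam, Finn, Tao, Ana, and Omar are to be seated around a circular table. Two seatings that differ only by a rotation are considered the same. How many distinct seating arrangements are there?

Seat Uma anywhere (absorbing the rotational symmetry), then permute the other 7: (7)! = 5040.

5040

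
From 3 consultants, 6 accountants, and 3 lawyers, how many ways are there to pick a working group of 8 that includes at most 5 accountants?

480

Split by how many accountants are chosen (0 through 5).
Sum: C(6,0)·C(6,8) + C(6,1)·C(6,7) + C(6,2)·C(6,6) + C(6,3)·C(6,5) + C(6,4)·C(6,4) + C(6,5)·C(6,3) = 0 + 0 + 15 + 120 + 225 + 120 = 480.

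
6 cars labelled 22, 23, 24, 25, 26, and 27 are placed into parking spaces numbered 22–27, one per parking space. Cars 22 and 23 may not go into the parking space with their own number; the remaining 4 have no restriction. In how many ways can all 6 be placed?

504

Let Aᵢ (for i ∈ {22, 23}) be the placements that put car i in its forbidden parking space. Any j of these fix j positions, leaving (6−j)! ways to fill the rest, and there are C(2,j) ways to pick which j.
By inclusion–exclusion, the number of valid placements is Σ_{j=0}^{2} (−1)^j C(2,j)·(6−j)!.
Computing: 720 − 240 + 24 = 504.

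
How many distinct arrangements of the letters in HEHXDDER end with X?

With the last slot taken by X, it remains to arrange the other 7 letters (HEHDDER).
Those 7 letters have D appearing twice, E appearing twice, and H appearing twice, giving (7)!/(2!·2!·2!) = 630.

630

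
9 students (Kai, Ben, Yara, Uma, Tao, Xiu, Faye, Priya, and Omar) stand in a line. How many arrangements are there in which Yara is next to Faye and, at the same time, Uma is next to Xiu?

20160

Treat {Yara,Faye} as one block (2 orders) and {Uma,Xiu} as another (2 orders).
That leaves 7 units to arrange: 2 × 2 × 7! = 4 × 5040 = 20160.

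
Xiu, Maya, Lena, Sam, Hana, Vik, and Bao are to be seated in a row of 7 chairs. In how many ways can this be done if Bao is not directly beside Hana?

Of the 7! = 5040 arrangements, those with Bao and Hana adjacent number 2 × 6! = 1440 (treat the pair as a block with 2 internal orders).
Complementary counting: 5040 − 1440 = 3600.

3600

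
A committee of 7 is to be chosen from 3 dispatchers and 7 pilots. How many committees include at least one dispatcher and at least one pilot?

Unrestricted: C(10,7) = 120 ways to pick any 7 of the 10.
Subtract selections that omit an entire group: no dispatchers → C(7,7) = 1; no pilots → C(3,7) = 0.
Both groups omitted at once is impossible, so 120 − 1 = 119.

119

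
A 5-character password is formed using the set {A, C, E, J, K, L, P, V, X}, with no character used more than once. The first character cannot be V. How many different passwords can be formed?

13440

The first character has 9−1 = 8 choices (anything except V).
The remaining 4 characters are filled from the other 8 symbols without repetition: 8 × 7 × 6 × 5 = 1680.
Total: 8 × 1680 = 13440.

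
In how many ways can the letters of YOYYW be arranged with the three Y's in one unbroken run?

6

Treat the 3 copies of Y as a single block. The multiset to arrange is then {YYY, O, W}, 3 items in all.
All 3 items are distinct, so there are (3)! = 6 arrangements.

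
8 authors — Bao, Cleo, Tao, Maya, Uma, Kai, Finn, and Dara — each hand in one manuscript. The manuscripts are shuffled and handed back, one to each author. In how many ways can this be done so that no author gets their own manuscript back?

14833

This is the derangement count D_8: permutations of 8 items with no fixed point.
By inclusion–exclusion this is Σ_{j=0}^{8} (−1)^j C(8,j)·(8−j)!.
Computing: 40320 − 40320 + 20160 − 6720 + 1680 − 336 + 56 − 8 + 1 = 14833.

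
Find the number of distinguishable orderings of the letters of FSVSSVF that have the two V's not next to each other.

150

Total arrangements of FSVSSVF: 7!/(3!·2!·2!) = 210.
If the two V's are adjacent, glue them into one block, leaving 6 items to arrange: (6)!/(3!·2!) = 60 ways.
Hence 210 − 60 = 150.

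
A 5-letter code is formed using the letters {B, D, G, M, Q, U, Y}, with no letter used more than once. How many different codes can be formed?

With no repetition, fill the 5 letters in order: 7 choices, then 6, down to 3.
7 × 6 × 5 × 4 × 3 = 2520.

2520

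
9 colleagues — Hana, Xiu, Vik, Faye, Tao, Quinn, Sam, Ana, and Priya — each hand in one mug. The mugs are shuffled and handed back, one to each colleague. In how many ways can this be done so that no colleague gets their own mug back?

133496

Count assignments avoiding every fixed point. For any j of the 9 colleagues fixed to their own mug, the other 9−j can be arranged in (9−j)! ways.
By inclusion–exclusion this is Σ_{j=0}^{9} (−1)^j C(9,j)·(9−j)!.
Computing: 362880 − 362880 + 181440 − 60480 + 15120 − 3024 + 504 − 72 + 9 − 1 = 133496.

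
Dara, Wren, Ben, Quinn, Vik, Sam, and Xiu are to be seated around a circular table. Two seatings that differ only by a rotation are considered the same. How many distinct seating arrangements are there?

720

Around a circle, 7 distinct people have 7!/7 = (6)! = 720 rotationally distinct seatings.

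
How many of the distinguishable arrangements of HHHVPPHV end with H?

With the last slot taken by H, it remains to arrange the other 7 letters (HHVPPHV).
Those 7 letters have H appearing 3 times, P appearing twice, and V appearing twice, giving (7)!/(3!·2!·2!) = 210.

210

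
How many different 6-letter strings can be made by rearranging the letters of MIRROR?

Letter multiplicities in MIRROR: I×1, M×1, O×1, R×3.
Dividing 6! = 720 by 3! = 6 for the repeated letters gives 120.

120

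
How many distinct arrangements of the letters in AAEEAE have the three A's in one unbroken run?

Treat the 3 copies of A as a single block. The multiset to arrange is then {AAA, E, E, E}, 4 items in all.
That gives (4)!/(3!) = 4 arrangements.

4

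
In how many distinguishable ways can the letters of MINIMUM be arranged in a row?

Letter multiplicities in MINIMUM: I×2, M×3, N×1, U×1.
So there are 7! / (3!·2!) = 420 distinguishable arrangements.

420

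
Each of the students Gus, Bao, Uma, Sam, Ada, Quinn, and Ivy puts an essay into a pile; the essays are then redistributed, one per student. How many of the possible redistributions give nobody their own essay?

1854

Count assignments avoiding every fixed point. For any j of the 7 students fixed to their own essay, the other 7−j can be arranged in (7−j)! ways.
By inclusion–exclusion this is Σ_{j=0}^{7} (−1)^j C(7,j)·(7−j)!.
Computing: 5040 − 5040 + 2520 − 840 + 210 − 42 + 7 − 1 = 1854.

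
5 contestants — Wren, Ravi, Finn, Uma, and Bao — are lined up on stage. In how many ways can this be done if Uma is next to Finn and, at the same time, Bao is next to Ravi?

24

Treat {Uma,Finn} as one block (2 orders) and {Bao,Ravi} as another (2 orders).
That leaves 3 units to arrange: 2 × 2 × 3! = 4 × 6 = 24.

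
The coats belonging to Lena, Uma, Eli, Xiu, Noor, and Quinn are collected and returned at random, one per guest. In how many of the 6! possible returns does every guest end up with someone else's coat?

265

Let Aᵢ be the assignments in which guest i gets their own coat. We want the size of the complement of A₁∪…∪A_6.
By inclusion–exclusion this is Σ_{j=0}^{6} (−1)^j C(6,j)·(6−j)!.
Computing: 720 − 720 + 360 − 120 + 30 − 6 + 1 = 265.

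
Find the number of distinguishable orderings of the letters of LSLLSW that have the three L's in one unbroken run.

12

Treat the 3 copies of L as a single block. The multiset to arrange is then {LLL, S, S, W}, 4 items in all.
That gives (4)!/(2!) = 12 arrangements.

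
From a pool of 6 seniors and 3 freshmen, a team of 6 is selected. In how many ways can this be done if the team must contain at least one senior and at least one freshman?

83

Total 6-person selections from all 9: C(9,6) = 84.
Selections missing a whole group: no seniors → C(3,6) = 0; no freshmen → C(6,6) = 1.
Both groups omitted at once is impossible, so 84 − 1 = 83.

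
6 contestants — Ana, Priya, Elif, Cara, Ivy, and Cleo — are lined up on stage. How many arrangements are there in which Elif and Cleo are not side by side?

480

Of the 6! = 720 arrangements, those with Elif and Cleo adjacent number 2 × 5! = 240 (treat the pair as a block with 2 internal orders).
Complementary counting: 720 − 240 = 480.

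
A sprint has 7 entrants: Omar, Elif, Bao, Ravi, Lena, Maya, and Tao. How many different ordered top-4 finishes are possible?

840

This is an ordered selection of 4 from 7: P(7,4).
That gives 7 × 6 × 5 × 4 = 840.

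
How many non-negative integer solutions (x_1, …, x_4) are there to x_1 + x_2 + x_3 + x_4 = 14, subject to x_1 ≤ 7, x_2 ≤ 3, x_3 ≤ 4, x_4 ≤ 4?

By stars and bars, unrestricted non-negative solutions to x_1+…+x_4 = 14 number C(14+3,3) = 680.
Subtract solutions that violate a single cap (substitute x_i' = x_i − (cap_i+1)): x_1 ≥ 8 gives C(9,3) = 84; x_2 ≥ 4 gives C(13,3) = 286; x_3 ≥ 5 gives C(12,3) = 220; x_4 ≥ 5 gives C(12,3) = 220. Together 810.
Add back pairs where two caps are both exceeded: 10 + 4 + 4 + 56 + 56 + 35 = 165.
Subtract triples: 0 + 0 + 0 + 1 = 1.
By inclusion–exclusion the count is 680 − 810 + 165 − 1 = 34.

34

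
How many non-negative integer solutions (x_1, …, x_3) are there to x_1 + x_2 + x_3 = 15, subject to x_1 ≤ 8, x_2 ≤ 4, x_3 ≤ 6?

10

Ignoring the caps, the number of non-negative solutions to x_1+…+x_3 = 15 is C(17,2) = 136.
Subtract solutions that violate a single cap (substitute x_i' = x_i − (cap_i+1)): x_1 ≥ 9 gives C(8,2) = 28; x_2 ≥ 5 gives C(12,2) = 66; x_3 ≥ 7 gives C(10,2) = 45. Together 139.
Add back pairs where two caps are both exceeded: 3 + 0 + 10 = 13.
By inclusion–exclusion the count is 136 − 139 + 13 = 10.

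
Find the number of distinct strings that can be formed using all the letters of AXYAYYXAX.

1680

Letter multiplicities in AXYAYYXAX: A×3, X×3, Y×3.
The number of distinct arrangements is 9!/(3!·3!·3!) = 362880/216 = 1680.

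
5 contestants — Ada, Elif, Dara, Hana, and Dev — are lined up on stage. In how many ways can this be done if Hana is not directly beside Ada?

72

Of the 5! = 120 arrangements, those with Hana and Ada adjacent number 2 × 4! = 48 (treat the pair as a block with 2 internal orders).
So 120 − 48 = 72 arrangements keep them apart.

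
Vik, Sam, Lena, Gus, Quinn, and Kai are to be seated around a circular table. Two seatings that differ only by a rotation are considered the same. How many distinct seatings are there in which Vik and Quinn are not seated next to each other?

72

Without the restriction there are (5)! = 120 seatings.
Seatings with Vik beside Quinn: treat them as a block with 2 internal orders, giving 2 × (4)! = 48.
Subtracting, 120 − 48 = 72.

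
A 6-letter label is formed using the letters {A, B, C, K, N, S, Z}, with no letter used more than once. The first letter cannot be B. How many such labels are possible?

4320

The first letter has 7−1 = 6 choices (anything except B).
The remaining 5 letters are filled from the other 6 symbols without repetition: 6 × 5 × 4 × 3 × 2 = 720.
Total: 6 × 720 = 4320.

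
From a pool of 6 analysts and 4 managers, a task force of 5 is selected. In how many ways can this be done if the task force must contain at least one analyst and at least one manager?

246

Total 5-person selections from all 10: C(10,5) = 252.
Subtract selections that omit an entire group: no analysts → C(4,5) = 0; no managers → C(6,5) = 6.
Both groups omitted at once is impossible, so 252 − 6 = 246.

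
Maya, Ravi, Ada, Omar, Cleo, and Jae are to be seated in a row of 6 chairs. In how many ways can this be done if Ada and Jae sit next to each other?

240

Place the 4 others and the Ada-Jae pair as 5 objects in a line; the pair has 2 internal arrangements.
So the count is 2·(5)! = 240.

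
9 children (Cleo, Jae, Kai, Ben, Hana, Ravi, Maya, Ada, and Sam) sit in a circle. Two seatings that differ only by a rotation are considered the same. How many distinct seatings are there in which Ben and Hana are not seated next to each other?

Without the restriction there are (8)! = 40320 seatings.
Seatings with Ben beside Hana: treat them as a block with 2 internal orders, giving 2 × (7)! = 10080.
Subtracting, 40320 − 10080 = 30240.

30240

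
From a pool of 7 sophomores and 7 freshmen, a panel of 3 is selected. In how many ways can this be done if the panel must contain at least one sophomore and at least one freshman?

Unrestricted: C(14,3) = 364 ways to pick any 3 of the 14.
Selections missing a whole group: no sophomores → C(7,3) = 35; no freshmen → C(7,3) = 35.
Both groups omitted at once is impossible, so 364 − 70 = 294.

294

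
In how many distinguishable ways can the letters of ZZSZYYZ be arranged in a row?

The 7 letters of ZZSZYYZ have repeats: Y appearing twice and Z appearing 4 times.
Dividing 7! = 5040 by 4!·2! = 48 for the repeated letters gives 105.

105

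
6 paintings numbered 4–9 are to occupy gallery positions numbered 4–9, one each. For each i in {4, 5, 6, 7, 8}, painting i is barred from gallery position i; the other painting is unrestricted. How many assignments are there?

309

Let Aᵢ (for 4 ≤ i ≤ 8) be the placements that put painting i in its forbidden gallery position. Any j of these fix j positions, leaving (6−j)! ways to fill the rest, and there are C(5,j) ways to pick which j.
By inclusion–exclusion, the number of valid placements is Σ_{j=0}^{5} (−1)^j C(5,j)·(6−j)!.
Computing: 720 − 600 + 240 − 60 + 10 − 1 = 309.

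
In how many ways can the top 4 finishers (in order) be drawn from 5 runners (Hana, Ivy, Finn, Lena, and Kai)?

120

This is an ordered selection of 4 from 5: P(5,4).
That gives 5 × 4 × 3 × 2 = 120.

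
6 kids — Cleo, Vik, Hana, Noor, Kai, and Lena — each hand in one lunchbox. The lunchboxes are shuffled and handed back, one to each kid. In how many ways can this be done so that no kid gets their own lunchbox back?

265

This is the derangement count D_6: permutations of 6 items with no fixed point.
By inclusion–exclusion this is Σ_{j=0}^{6} (−1)^j C(6,j)·(6−j)!.
Computing: 720 − 720 + 360 − 120 + 30 − 6 + 1 = 265.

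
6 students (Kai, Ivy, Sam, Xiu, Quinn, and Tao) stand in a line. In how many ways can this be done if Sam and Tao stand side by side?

240

Place the 4 others and the Sam-Tao pair as 5 objects in a line; the pair has 2 internal arrangements.
That gives 2 × 5! = 2 × 120 = 240.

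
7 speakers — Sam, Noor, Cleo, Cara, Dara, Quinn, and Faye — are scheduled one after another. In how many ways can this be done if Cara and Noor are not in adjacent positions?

3600

There are 7! = 5040 arrangements in all. If Cara and Noor are adjacent, merging them into one block gives 2·(6)! = 1440 arrangements.
So 5040 − 1440 = 3600 arrangements keep them apart.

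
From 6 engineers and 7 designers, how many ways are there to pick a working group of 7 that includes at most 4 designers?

1358

Split by how many designers are chosen (0 through 4).
Sum: C(7,0)·C(6,7) + C(7,1)·C(6,6) + C(7,2)·C(6,5) + C(7,3)·C(6,4) + C(7,4)·C(6,3) = 0 + 7 + 126 + 525 + 700 = 1358.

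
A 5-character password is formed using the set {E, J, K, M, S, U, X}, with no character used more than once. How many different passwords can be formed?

2520

With no repetition, fill the 5 characters in order: 7 choices, then 6, down to 3.
7 × 6 × 5 × 4 × 3 = 2520.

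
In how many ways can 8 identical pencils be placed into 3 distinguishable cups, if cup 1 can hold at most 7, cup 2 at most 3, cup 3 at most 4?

By stars and bars, unrestricted non-negative solutions to x_1+…+x_3 = 8 number C(8+2,2) = 45.
Subtract solutions that violate a single cap (substitute x_i' = x_i − (cap_i+1)): x_1 ≥ 8 gives C(2,2) = 1; x_2 ≥ 4 gives C(6,2) = 15; x_3 ≥ 5 gives C(5,2) = 10. Together 26.
No two caps can be exceeded simultaneously, so the pair terms are all 0.
By inclusion–exclusion the count is 45 − 26 + 0 = 19.

19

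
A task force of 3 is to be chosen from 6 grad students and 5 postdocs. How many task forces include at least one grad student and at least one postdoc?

With no constraint there are C(11,3) = 165 possible selections.
Selections missing a whole group: no grad students → C(5,3) = 10; no postdocs → C(6,3) = 20.
Both groups omitted at once is impossible, so 165 − 30 = 135.

135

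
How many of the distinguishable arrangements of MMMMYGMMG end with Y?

With the last slot taken by Y, it remains to arrange the other 8 letters (MMMMGMMG).
Those 8 letters have G appearing twice and M appearing 6 times, giving (8)!/(6!·2!) = 28.

28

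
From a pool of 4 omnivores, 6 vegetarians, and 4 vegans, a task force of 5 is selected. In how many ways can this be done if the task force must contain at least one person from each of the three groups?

With no constraint there are C(14,5) = 2002 possible selections.
Selections missing a whole group: no omnivores → C(10,5) = 252; no vegetarians → C(8,5) = 56; no vegans → C(10,5) = 252.
Add back selections omitting two groups (i.e. drawn from a single group): C(4,5) + C(6,5) + C(4,5) = 6.
By inclusion–exclusion: 2002 − 560 + 6 = 1448.

1448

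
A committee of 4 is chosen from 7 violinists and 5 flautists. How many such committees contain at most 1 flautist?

Split by how many flautists are chosen (0 through 1).
Sum: C(5,0)·C(7,4) + C(5,1)·C(7,3) = 35 + 175 = 210.

210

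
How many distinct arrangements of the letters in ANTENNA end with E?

60

With the last slot taken by E, it remains to arrange the other 6 letters (ANTNNA).
Those 6 letters have A appearing twice and N appearing 3 times, giving (6)!/(3!·2!) = 60.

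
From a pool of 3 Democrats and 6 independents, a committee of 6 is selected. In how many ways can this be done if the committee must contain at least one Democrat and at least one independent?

83

Unrestricted: C(9,6) = 84 ways to pick any 6 of the 9.
Subtract selections that omit an entire group: no Democrats → C(6,6) = 1; no independents → C(3,6) = 0.
Both groups omitted at once is impossible, so 84 − 1 = 83.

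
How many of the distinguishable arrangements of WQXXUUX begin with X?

180

Fix X in the first position and arrange the remaining 6 letters.
Those 6 letters have U appearing twice and X appearing twice, giving (6)!/(2!·2!) = 180.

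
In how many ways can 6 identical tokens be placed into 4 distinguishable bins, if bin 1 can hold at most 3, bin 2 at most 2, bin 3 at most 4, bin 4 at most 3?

By stars and bars, unrestricted non-negative solutions to x_1+…+x_4 = 6 number C(6+3,3) = 84.
Subtract solutions that violate a single cap (substitute x_i' = x_i − (cap_i+1)): x_1 ≥ 4 gives C(5,3) = 10; x_2 ≥ 3 gives C(6,3) = 20; x_3 ≥ 5 gives C(4,3) = 4; x_4 ≥ 4 gives C(5,3) = 10. Together 44.
No two caps can be exceeded simultaneously, so the pair terms are all 0.
By inclusion–exclusion the count is 84 − 44 + 0 = 40.

40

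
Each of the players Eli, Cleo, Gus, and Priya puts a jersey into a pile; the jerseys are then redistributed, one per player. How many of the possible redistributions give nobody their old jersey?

9

Count assignments avoiding every fixed point. For any j of the 4 players fixed to their old jersey, the other 4−j can be arranged in (4−j)! ways.
By inclusion–exclusion this is Σ_{j=0}^{4} (−1)^j C(4,j)·(4−j)!.
Computing: 24 − 24 + 12 − 4 + 1 = 9.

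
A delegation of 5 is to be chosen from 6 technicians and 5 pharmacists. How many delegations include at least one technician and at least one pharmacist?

455

Unrestricted: C(11,5) = 462 ways to pick any 5 of the 11.
Subtract selections that omit an entire group: no technicians → C(5,5) = 1; no pharmacists → C(6,5) = 6.
Both groups omitted at once is impossible, so 462 − 7 = 455.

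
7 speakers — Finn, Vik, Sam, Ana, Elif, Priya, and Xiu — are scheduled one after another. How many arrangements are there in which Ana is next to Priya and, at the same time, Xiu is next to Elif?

480

Treat {Ana,Priya} as one block (2 orders) and {Xiu,Elif} as another (2 orders).
That leaves 5 units to arrange: 2 × 2 × 5! = 4 × 120 = 480.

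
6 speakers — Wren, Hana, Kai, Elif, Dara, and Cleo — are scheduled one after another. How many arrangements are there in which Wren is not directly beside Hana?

480

There are 6! = 720 arrangements in all. If Wren and Hana are adjacent, merging them into one block gives 2·(5)! = 240 arrangements.
Complementary counting: 720 − 240 = 480.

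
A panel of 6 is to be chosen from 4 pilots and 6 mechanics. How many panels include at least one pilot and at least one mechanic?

Total 6-person selections from all 10: C(10,6) = 210.
Subtract selections that omit an entire group: no pilots → C(6,6) = 1; no mechanics → C(4,6) = 0.
Both groups omitted at once is impossible, so 210 − 1 = 209.

209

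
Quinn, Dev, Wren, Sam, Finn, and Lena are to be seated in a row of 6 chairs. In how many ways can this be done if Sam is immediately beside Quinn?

Place the 4 others and the Sam-Quinn pair as 5 objects in a line; the pair has 2 internal arrangements.
That gives 2 × 5! = 2 × 120 = 240.

240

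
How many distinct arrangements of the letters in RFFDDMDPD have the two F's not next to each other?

5880

Total arrangements of RFFDDMDPD: 9!/(4!·2!) = 7560.
Arrangements with the F's together: treat FF as one letter, giving (8)!/(4!) = 1680.
Subtracting, 7560 − 1680 = 5880 arrangements keep the F's apart.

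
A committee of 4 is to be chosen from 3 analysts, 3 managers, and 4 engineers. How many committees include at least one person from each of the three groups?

With no constraint there are C(10,4) = 210 possible selections.
Selections missing a whole group: no analysts → C(7,4) = 35; no managers → C(7,4) = 35; no engineers → C(6,4) = 15.
Add back selections omitting two groups (i.e. drawn from a single group): C(3,4) + C(3,4) + C(4,4) = 1.
By inclusion–exclusion: 210 − 85 + 1 = 126.

126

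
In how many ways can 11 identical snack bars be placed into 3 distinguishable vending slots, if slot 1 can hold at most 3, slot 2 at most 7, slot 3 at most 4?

By stars and bars, unrestricted non-negative solutions to x_1+…+x_3 = 11 number C(11+2,2) = 78.
Subtract solutions that violate a single cap (substitute x_i' = x_i − (cap_i+1)): x_1 ≥ 4 gives C(9,2) = 36; x_2 ≥ 8 gives C(5,2) = 10; x_3 ≥ 5 gives C(8,2) = 28. Together 74.
Add back pairs where two caps are both exceeded: 0 + 6 + 0 = 6.
By inclusion–exclusion the count is 78 − 74 + 6 = 10.

10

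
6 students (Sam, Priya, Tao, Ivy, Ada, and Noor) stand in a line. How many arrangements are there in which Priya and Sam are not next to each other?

480

There are 6! = 720 arrangements in all. If Priya and Sam are adjacent, merging them into one block gives 2·(5)! = 240 arrangements.
So 720 − 240 = 480 arrangements keep them apart.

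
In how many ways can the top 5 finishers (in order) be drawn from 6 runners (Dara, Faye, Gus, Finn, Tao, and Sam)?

720

This is an ordered selection of 5 from 6: P(6,5).
That gives 6 × 5 × 4 × 3 × 2 = 720.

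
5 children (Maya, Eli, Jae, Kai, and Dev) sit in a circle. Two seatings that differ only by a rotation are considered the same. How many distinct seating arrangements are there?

24

Fix one person's seat to break rotational symmetry; the remaining 4 people can be arranged in (4)! = 24 ways.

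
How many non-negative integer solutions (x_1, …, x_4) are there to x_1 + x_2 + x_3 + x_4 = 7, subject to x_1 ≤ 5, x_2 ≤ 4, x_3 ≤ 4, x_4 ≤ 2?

61

By stars and bars, unrestricted non-negative solutions to x_1+…+x_4 = 7 number C(7+3,3) = 120.
Subtract solutions that violate a single cap (substitute x_i' = x_i − (cap_i+1)): x_1 ≥ 6 gives C(4,3) = 4; x_2 ≥ 5 gives C(5,3) = 10; x_3 ≥ 5 gives C(5,3) = 10; x_4 ≥ 3 gives C(7,3) = 35. Together 59.
No two caps can be exceeded simultaneously, so the pair terms are all 0.
By inclusion–exclusion the count is 120 − 59 + 0 = 61.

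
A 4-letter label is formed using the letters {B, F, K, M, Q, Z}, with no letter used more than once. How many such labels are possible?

With no repetition, fill the 4 letters in order: 6 choices, then 5, down to 3.
That product is 6 × 5 × 4 × 3 = 360.

360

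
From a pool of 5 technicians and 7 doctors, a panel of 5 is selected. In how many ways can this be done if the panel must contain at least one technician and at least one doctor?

770

With no constraint there are C(12,5) = 792 possible selections.
Selections missing a whole group: no technicians → C(7,5) = 21; no doctors → C(5,5) = 1.
Both groups omitted at once is impossible, so 792 − 22 = 770.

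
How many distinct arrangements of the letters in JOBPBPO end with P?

With the last slot taken by P, it remains to arrange the other 6 letters (JOBBPO).
Those 6 letters have B appearing twice and O appearing twice, giving (6)!/(2!·2!) = 180.

180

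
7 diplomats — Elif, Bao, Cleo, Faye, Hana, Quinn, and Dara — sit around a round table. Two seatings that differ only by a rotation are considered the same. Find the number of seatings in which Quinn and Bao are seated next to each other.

Treat {Quinn, Bao} as one unit (2 internal orders) and seat the resulting 6 units around the table: (5)! circular arrangements.
So 2 × (5)! = 2 × 120 = 240.

240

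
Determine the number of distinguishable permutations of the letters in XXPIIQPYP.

The 9 letters of XXPIIQPYP have repeats: I appearing twice, P appearing 3 times, and X appearing twice.
Dividing 9! = 362880 by 3!·2!·2! = 24 for the repeated letters gives 15120.

15120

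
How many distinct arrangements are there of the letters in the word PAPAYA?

Letter multiplicities in PAPAYA: A×3, P×2, Y×1.
Dividing 6! = 720 by 3!·2! = 12 for the repeated letters gives 60.

60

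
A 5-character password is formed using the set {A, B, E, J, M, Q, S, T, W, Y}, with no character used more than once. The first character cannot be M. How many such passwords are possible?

27216

The first character has 10−1 = 9 choices (anything except M).
The remaining 4 characters are filled from the other 9 symbols without repetition: 9 × 8 × 7 × 6 = 3024.
Total: 9 × 3024 = 27216.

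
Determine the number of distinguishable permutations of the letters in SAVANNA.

420

SAVANNA has 7 letters with A appearing 3 times and N appearing twice.
So there are 7! / (3!·2!) = 420 distinguishable arrangements.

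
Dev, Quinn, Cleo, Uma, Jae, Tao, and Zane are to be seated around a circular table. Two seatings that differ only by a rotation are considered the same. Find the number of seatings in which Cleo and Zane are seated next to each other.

240

Treat {Cleo, Zane} as one unit (2 internal orders) and seat the resulting 6 units around the table: (5)! circular arrangements.
So 2 × (5)! = 2 × 120 = 240.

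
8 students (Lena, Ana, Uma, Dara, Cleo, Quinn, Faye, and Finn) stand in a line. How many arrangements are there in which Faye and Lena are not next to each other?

30240

There are 8! = 40320 arrangements in all. If Faye and Lena are adjacent, merging them into one block gives 2·(7)! = 10080 arrangements.
Complementary counting: 40320 − 10080 = 30240.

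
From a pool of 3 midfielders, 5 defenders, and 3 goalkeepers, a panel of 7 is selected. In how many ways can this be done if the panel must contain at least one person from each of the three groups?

Unrestricted: C(11,7) = 330 ways to pick any 7 of the 11.
Subtract selections that omit an entire group: no midfielders → C(8,7) = 8; no defenders → C(6,7) = 0; no goalkeepers → C(8,7) = 8.
Add back selections omitting two groups (i.e. drawn from a single group): C(3,7) + C(5,7) + C(3,7) = 0.
By inclusion–exclusion: 330 − 16 + 0 = 314.

314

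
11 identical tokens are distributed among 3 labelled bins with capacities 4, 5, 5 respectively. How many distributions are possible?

10

Ignoring the caps, the number of non-negative solutions to x_1+…+x_3 = 11 is C(13,2) = 78.
Subtract solutions that violate a single cap (substitute x_i' = x_i − (cap_i+1)): x_1 ≥ 5 gives C(8,2) = 28; x_2 ≥ 6 gives C(7,2) = 21; x_3 ≥ 6 gives C(7,2) = 21. Together 70.
Add back pairs where two caps are both exceeded: 1 + 1 + 0 = 2.
By inclusion–exclusion the count is 78 − 70 + 2 = 10.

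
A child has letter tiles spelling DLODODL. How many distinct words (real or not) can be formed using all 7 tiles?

210

DLODODL has 7 letters with D appearing 3 times, L appearing twice, and O appearing twice.
The number of distinct arrangements is 7!/(3!·2!·2!) = 5040/24 = 210.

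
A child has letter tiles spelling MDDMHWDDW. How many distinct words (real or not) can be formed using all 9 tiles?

The 9 letters of MDDMHWDDW have repeats: D appearing 4 times, M appearing twice, and W appearing twice.
The number of distinct arrangements is 9!/(4!·2!·2!) = 362880/96 = 3780.

3780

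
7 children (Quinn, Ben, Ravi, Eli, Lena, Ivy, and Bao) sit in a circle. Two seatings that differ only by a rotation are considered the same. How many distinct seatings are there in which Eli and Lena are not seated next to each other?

All circular seatings of 7 people number (6)! = 720.
Those with Eli next to Lena: fuse the pair into one unit and seat 6 units around a circle — 2·(5)! = 240.
Subtracting, 720 − 240 = 480.

480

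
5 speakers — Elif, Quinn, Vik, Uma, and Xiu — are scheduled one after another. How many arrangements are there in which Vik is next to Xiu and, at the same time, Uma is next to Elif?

Treat {Vik,Xiu} as one block (2 orders) and {Uma,Elif} as another (2 orders).
That leaves 3 units to arrange: 2 × 2 × 3! = 4 × 6 = 24.

24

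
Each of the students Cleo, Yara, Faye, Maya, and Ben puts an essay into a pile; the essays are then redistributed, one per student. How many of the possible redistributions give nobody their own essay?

44

Count assignments avoiding every fixed point. For any j of the 5 students fixed to their own essay, the other 5−j can be arranged in (5−j)! ways.
By inclusion–exclusion this is Σ_{j=0}^{5} (−1)^j C(5,j)·(5−j)!.
Computing: 120 − 120 + 60 − 20 + 5 − 1 = 44.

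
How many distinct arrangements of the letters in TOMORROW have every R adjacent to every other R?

Treat the 2 copies of R as a single block. The multiset to arrange is then {RR, M, O, O, O, T, W}, 7 items in all.
That gives (7)!/(3!) = 840 arrangements.

840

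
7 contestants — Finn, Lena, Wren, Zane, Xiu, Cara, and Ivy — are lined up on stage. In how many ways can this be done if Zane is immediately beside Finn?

Glue Zane and Finn into one block (2 internal orders), leaving 6 units to arrange in a row.
So the count is 2·(6)! = 1440.

1440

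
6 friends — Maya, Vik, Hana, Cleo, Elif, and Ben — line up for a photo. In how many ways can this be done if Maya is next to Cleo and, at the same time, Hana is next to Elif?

96

Treat {Maya,Cleo} as one block (2 orders) and {Hana,Elif} as another (2 orders).
That leaves 4 units to arrange: 2 × 2 × 4! = 4 × 24 = 96.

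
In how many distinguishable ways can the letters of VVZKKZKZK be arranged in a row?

1260

Letter multiplicities in VVZKKZKZK: K×4, V×2, Z×3.
The number of distinct arrangements is 9!/(4!·3!·2!) = 362880/288 = 1260.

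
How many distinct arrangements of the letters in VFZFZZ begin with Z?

30

Fix Z in the first position and arrange the remaining 5 letters.
Those 5 letters have F appearing twice and Z appearing twice, giving (5)!/(2!·2!) = 30.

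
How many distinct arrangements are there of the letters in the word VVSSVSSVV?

126

The 9 letters of VVSSVSSVV have repeats: S appearing 4 times and V appearing 5 times.
Dividing 9! = 362880 by 5!·4! = 2880 for the repeated letters gives 126.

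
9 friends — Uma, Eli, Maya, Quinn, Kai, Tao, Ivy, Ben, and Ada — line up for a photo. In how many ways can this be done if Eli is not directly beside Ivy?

282240

There are 9! = 362880 arrangements in all. If Eli and Ivy are adjacent, merging them into one block gives 2·(8)! = 80640 arrangements.
So 362880 − 80640 = 282240 arrangements keep them apart.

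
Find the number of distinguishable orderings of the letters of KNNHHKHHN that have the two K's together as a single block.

280

Treat the 2 copies of K as a single block. The multiset to arrange is then {KK, H, H, H, H, N, N, N}, 8 items in all.
That gives (8)!/(4!·3!) = 280 arrangements.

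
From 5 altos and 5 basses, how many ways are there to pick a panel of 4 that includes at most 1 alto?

Split by how many altos are chosen (0 through 1).
Sum: C(5,0)·C(5,4) + C(5,1)·C(5,3) = 5 + 50 = 55.

55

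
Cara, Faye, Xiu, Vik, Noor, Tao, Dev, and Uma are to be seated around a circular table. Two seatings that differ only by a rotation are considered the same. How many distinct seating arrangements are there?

5040

Around a circle, 8 distinct people have 8!/8 = (7)! = 5040 rotationally distinct seatings.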